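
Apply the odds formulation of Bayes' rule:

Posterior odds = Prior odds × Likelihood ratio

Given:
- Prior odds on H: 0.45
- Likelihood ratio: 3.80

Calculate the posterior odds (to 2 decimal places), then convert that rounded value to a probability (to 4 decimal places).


Step 1: Calculate posterior odds
Posterior odds = Prior odds × LR
               = 0.45 × 3.80
               = 1.71

Step 2: Convert to probability
P(H|E) = Posterior odds / (1 + Posterior odds)
       = 1.71 / (1 + 1.71)
       = 1.71 / 2.71
       = 0.6310

The evidence increased P(H) from 0.3103 to 0.6310.


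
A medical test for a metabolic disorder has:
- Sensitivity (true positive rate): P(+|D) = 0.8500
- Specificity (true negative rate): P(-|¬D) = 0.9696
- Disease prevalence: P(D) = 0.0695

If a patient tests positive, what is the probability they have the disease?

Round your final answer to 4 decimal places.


Let D = has disease, + = positive test

Given:
- P(D) = 0.0695 (prevalence)
- P(+|D) = 0.8500 (sensitivity)
- P(-|¬D) = 0.9696 (specificity)
- P(+|¬D) = 0.0304 (false positive rate = 1 - specificity)

Step 1: Find P(+)
P(+) = P(+|D)P(D) + P(+|¬D)P(¬D)
     = 0.8500 × 0.0695 + 0.0304 × 0.9305
     = 0.05907500 + 0.02828720
     = 0.08736220

Step 2: Apply Bayes' theorem for P(D|+)
P(D|+) = P(+|D)P(D) / P(+)
       = 0.05907500 / 0.08736220
       = 0.6762


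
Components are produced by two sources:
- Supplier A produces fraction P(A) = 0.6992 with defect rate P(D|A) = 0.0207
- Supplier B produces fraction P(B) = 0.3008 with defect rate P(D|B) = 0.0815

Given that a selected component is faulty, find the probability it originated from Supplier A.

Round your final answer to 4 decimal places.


Let A = from Supplier A, D = faulty

Given:
- P(A) = 0.6992, P(B) = 0.3008
- P(D|A) = 0.0207, P(D|B) = 0.0815

Step 1: Find P(D)
P(D) = P(D|A)P(A) + P(D|B)P(B)
     = 0.0207 × 0.6992 + 0.0815 × 0.3008
     = 0.01447344 + 0.02451520
     = 0.03898864

Step 2: Apply Bayes' theorem
P(A|D) = P(D|A)P(A) / P(D)
       = 0.01447344 / 0.03898864
       = 0.3712


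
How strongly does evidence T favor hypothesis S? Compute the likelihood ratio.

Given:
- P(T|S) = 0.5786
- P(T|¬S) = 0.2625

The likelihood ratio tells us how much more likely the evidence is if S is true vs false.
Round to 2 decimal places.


Likelihood Ratio (LR) = P(T|S) / P(T|¬S)

LR = 0.5786 / 0.2625
   = 2.20

The evidence is 2.20 times more likely if S is true than if S is false.
LR > 1, so observing T raises the odds in favor of S.


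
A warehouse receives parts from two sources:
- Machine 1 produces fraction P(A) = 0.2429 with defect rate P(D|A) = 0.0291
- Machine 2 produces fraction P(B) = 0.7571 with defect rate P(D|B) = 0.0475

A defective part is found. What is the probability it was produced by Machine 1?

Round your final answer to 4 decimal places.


Let A = from Machine 1, D = defective

Given:
- P(A) = 0.2429, P(B) = 0.7571
- P(D|A) = 0.0291, P(D|B) = 0.0475

Step 1: Find P(D)
P(D) = P(D|A)P(A) + P(D|B)P(B)
     = 0.0291 × 0.2429 + 0.0475 × 0.7571
     = 0.00706839 + 0.03596225
     = 0.04303064

Step 2: Apply Bayes' theorem
P(A|D) = P(D|A)P(A) / P(D)
       = 0.00706839 / 0.04303064
       = 0.1643


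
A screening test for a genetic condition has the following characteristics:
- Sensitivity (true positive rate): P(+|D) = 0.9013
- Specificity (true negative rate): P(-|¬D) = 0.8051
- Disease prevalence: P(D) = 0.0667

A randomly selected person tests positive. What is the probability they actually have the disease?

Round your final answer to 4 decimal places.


Let D = has disease, + = positive test

Given:
- P(D) = 0.0667 (prevalence)
- P(+|D) = 0.9013 (sensitivity)
- P(-|¬D) = 0.8051 (specificity)
- P(+|¬D) = 0.1949 (false positive rate = 1 - specificity)

Step 1: Find P(+)
P(+) = P(+|D)P(D) + P(+|¬D)P(¬D)
     = 0.9013 × 0.0667 + 0.1949 × 0.9333
     = 0.06011671 + 0.18190017
     = 0.24201688

Step 2: Apply Bayes' theorem for P(D|+)
P(D|+) = P(+|D)P(D) / P(+)
       = 0.06011671 / 0.24201688
       = 0.2484


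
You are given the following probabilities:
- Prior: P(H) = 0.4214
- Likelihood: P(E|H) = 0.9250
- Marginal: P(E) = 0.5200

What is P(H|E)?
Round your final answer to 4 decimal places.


Using Bayes' theorem:

P(H|E) = P(E|H) × P(H) / P(E)
       = 0.9250 × 0.4214 / 0.5200
       = 0.38979500 / 0.5200
       = 0.7496

The evidence strengthens our belief in H.
Prior: 0.4214 → Posterior: 0.7496


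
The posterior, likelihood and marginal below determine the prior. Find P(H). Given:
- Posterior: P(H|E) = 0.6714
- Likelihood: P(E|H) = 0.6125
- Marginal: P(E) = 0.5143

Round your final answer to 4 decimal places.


From Bayes' theorem: P(H|E) = P(E|H) × P(H) / P(E)

Rearranging for P(H):
P(H) = P(H|E) × P(E) / P(E|H)
     = 0.6714 × 0.5143 / 0.6125
     = 0.34530102 / 0.6125
     = 0.5638


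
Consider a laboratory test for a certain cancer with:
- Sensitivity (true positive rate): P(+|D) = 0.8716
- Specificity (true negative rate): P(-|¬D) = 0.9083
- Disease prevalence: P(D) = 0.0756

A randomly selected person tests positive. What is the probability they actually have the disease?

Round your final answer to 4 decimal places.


Let D = has disease, + = positive test

Given:
- P(D) = 0.0756 (prevalence)
- P(+|D) = 0.8716 (sensitivity)
- P(-|¬D) = 0.9083 (specificity)
- P(+|¬D) = 0.0917 (false positive rate = 1 - specificity)

Step 1: Find P(+)
P(+) = P(+|D)P(D) + P(+|¬D)P(¬D)
     = 0.8716 × 0.0756 + 0.0917 × 0.9244
     = 0.06589296 + 0.08476748
     = 0.15066044

Step 2: Apply Bayes' theorem for P(D|+)
P(D|+) = P(+|D)P(D) / P(+)
       = 0.06589296 / 0.15066044
       = 0.4374


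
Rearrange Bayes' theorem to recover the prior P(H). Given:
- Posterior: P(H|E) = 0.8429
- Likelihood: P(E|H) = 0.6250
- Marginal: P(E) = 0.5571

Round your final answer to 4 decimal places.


From Bayes' theorem: P(H|E) = P(E|H) × P(H) / P(E)

Rearranging for P(H):
P(H) = P(H|E) × P(E) / P(E|H)
     = 0.8429 × 0.5571 / 0.6250
     = 0.46957959 / 0.6250
     = 0.7513


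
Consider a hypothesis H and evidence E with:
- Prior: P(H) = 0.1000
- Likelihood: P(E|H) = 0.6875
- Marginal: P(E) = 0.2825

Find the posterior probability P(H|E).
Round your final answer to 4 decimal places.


Using Bayes' theorem:

P(H|E) = P(E|H) × P(H) / P(E)
       = 0.6875 × 0.1000 / 0.2825
       = 0.06875000 / 0.2825
       = 0.2434

The evidence strengthens our belief in H.
Prior: 0.1000 → Posterior: 0.2434


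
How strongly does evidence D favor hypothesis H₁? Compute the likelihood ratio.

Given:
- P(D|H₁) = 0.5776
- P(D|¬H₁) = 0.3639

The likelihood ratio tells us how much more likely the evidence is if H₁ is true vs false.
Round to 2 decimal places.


Likelihood Ratio (LR) = P(D|H₁) / P(D|¬H₁)

LR = 0.5776 / 0.3639
   = 1.59

The evidence is 1.59 times more likely if H₁ is true than if H₁ is false.
Since LR > 1, the evidence supports H₁ over ¬H₁.


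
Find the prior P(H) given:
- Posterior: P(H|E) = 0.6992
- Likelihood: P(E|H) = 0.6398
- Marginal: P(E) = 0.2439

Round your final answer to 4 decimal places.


From Bayes' theorem: P(H|E) = P(E|H) × P(H) / P(E)

Rearranging for P(H):
P(H) = P(H|E) × P(E) / P(E|H)
     = 0.6992 × 0.2439 / 0.6398
     = 0.17053488 / 0.6398
     = 0.2665


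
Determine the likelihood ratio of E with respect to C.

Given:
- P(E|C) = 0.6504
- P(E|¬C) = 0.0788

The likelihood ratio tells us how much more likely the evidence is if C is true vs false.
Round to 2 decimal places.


Likelihood Ratio (LR) = P(E|C) / P(E|¬C)

LR = 0.6504 / 0.0788
   = 8.25

The evidence is 8.25 times more likely if C is true than if C is false.
Since LR > 1, the evidence supports C over ¬C.


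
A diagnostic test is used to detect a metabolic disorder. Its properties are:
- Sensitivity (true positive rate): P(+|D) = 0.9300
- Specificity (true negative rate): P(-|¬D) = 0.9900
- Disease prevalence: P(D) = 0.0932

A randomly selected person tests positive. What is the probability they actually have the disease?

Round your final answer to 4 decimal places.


Let D = has disease, + = positive test

Given:
- P(D) = 0.0932 (prevalence)
- P(+|D) = 0.9300 (sensitivity)
- P(-|¬D) = 0.9900 (specificity)
- P(+|¬D) = 0.0100 (false positive rate = 1 - specificity)

Step 1: Find P(+)
P(+) = P(+|D)P(D) + P(+|¬D)P(¬D)
     = 0.9300 × 0.0932 + 0.0100 × 0.9068
     = 0.08667600 + 0.00906800
     = 0.09574400

Step 2: Apply Bayes' theorem for P(D|+)
P(D|+) = P(+|D)P(D) / P(+)
       = 0.08667600 / 0.09574400
       = 0.9053


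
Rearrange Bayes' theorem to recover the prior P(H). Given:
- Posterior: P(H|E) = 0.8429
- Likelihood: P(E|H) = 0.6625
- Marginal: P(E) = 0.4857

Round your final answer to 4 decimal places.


From Bayes' theorem: P(H|E) = P(E|H) × P(H) / P(E)

Rearranging for P(H):
P(H) = P(H|E) × P(E) / P(E|H)
     = 0.8429 × 0.4857 / 0.6625
     = 0.40939653 / 0.6625
     = 0.6180


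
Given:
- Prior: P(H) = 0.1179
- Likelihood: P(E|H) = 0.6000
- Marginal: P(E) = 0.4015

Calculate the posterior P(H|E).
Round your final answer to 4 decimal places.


Using Bayes' theorem:

P(H|E) = P(E|H) × P(H) / P(E)
       = 0.6000 × 0.1179 / 0.4015
       = 0.07074000 / 0.4015
       = 0.1762

The evidence strengthens our belief in H.
Prior: 0.1179 → Posterior: 0.1762


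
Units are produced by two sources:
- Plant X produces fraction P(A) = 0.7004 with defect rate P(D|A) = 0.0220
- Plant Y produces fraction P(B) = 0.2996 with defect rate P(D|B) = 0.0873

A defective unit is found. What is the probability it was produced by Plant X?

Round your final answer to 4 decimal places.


Let A = from Plant X, D = defective

Given:
- P(A) = 0.7004, P(B) = 0.2996
- P(D|A) = 0.0220, P(D|B) = 0.0873

Step 1: Find P(D)
P(D) = P(D|A)P(A) + P(D|B)P(B)
     = 0.0220 × 0.7004 + 0.0873 × 0.2996
     = 0.01540880 + 0.02615508
     = 0.04156388

Step 2: Apply Bayes' theorem
P(A|D) = P(D|A)P(A) / P(D)
       = 0.01540880 / 0.04156388
       = 0.3707


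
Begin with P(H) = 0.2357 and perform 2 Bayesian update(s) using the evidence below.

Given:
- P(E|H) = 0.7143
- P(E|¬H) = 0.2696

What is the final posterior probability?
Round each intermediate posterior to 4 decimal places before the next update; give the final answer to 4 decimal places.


Sequential Bayesian updating:

Initial prior: P(H) = 0.2357

Update 1:
  P(E) = 0.7143 × 0.2357 + 0.2696 × 0.7643 = 0.16836051 + 0.20605528 = 0.37441579
  P(H|E) = 0.16836051 / 0.37441579 = 0.4497

Update 2:
  P(E) = 0.7143 × 0.4497 + 0.2696 × 0.5503 = 0.32122071 + 0.14836088 = 0.46958159
  P(H|E) = 0.32122071 / 0.46958159 = 0.6841

Final posterior: 0.6841


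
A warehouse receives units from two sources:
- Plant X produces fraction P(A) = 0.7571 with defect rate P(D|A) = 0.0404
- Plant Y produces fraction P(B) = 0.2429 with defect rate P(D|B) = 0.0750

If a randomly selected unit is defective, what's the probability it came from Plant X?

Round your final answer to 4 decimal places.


Let A = from Plant X, D = defective

Given:
- P(A) = 0.7571, P(B) = 0.2429
- P(D|A) = 0.0404, P(D|B) = 0.0750

Step 1: Find P(D)
P(D) = P(D|A)P(A) + P(D|B)P(B)
     = 0.0404 × 0.7571 + 0.0750 × 0.2429
     = 0.03058684 + 0.01821750
     = 0.04880434

Step 2: Apply Bayes' theorem
P(A|D) = P(D|A)P(A) / P(D)
       = 0.03058684 / 0.04880434
       = 0.6267


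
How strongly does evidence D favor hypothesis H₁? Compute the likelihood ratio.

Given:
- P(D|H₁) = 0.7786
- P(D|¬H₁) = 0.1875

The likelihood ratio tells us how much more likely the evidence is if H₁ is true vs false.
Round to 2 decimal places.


Likelihood Ratio (LR) = P(D|H₁) / P(D|¬H₁)

LR = 0.7786 / 0.1875
   = 4.15

The evidence is 4.15 times more likely if H₁ is true than if H₁ is false.
Since LR > 1, the evidence supports H₁ over ¬H₁.


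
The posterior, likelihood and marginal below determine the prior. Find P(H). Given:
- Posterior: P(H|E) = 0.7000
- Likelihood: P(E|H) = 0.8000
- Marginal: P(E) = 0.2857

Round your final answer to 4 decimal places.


From Bayes' theorem: P(H|E) = P(E|H) × P(H) / P(E)

Rearranging for P(H):
P(H) = P(H|E) × P(E) / P(E|H)
     = 0.7000 × 0.2857 / 0.8000
     = 0.19999000 / 0.8000
     = 0.2500


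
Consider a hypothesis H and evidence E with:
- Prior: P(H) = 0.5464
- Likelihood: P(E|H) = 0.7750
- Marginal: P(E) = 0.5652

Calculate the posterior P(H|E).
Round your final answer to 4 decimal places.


Using Bayes' theorem:

P(H|E) = P(E|H) × P(H) / P(E)
       = 0.7750 × 0.5464 / 0.5652
       = 0.42346000 / 0.5652
       = 0.7492

The evidence strengthens our belief in H.
Prior: 0.5464 → Posterior: 0.7492


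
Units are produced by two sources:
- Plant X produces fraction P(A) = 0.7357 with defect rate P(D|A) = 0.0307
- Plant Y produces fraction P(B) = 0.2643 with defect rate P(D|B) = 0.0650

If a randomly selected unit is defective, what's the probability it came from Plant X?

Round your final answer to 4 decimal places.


Let A = from Plant X, D = defective

Given:
- P(A) = 0.7357, P(B) = 0.2643
- P(D|A) = 0.0307, P(D|B) = 0.0650

Step 1: Find P(D)
P(D) = P(D|A)P(A) + P(D|B)P(B)
     = 0.0307 × 0.7357 + 0.0650 × 0.2643
     = 0.02258599 + 0.01717950
     = 0.03976549

Step 2: Apply Bayes' theorem
P(A|D) = P(D|A)P(A) / P(D)
       = 0.02258599 / 0.03976549
       = 0.5680


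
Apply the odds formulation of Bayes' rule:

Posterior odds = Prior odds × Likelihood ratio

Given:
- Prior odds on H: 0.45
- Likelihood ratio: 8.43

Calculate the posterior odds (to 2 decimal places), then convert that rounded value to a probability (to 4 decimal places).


Step 1: Calculate posterior odds
Posterior odds = Prior odds × LR
               = 0.45 × 8.43
               = 3.79

Step 2: Convert to probability
P(H|E) = Posterior odds / (1 + Posterior odds)
       = 3.79 / (1 + 3.79)
       = 3.79 / 4.79
       = 0.7912

The evidence increased P(H) from 0.3103 to 0.7912.


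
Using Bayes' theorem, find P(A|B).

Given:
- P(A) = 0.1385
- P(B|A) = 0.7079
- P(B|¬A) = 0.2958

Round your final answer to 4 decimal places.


Bayes' theorem: P(A|B) = P(B|A) × P(A) / P(B)

Step 1: Calculate P(B) using law of total probability
P(B) = P(B|A)P(A) + P(B|¬A)P(¬A)
     = 0.7079 × 0.1385 + 0.2958 × 0.8615
     = 0.09804415 + 0.25483170
     = 0.35287585

Step 2: Apply Bayes' theorem
P(A|B) = P(B|A) × P(A) / P(B)
       = 0.09804415 / 0.35287585
       = 0.2778


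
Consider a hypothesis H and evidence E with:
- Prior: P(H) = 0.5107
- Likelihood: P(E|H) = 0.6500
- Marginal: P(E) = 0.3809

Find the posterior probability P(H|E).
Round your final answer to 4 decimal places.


Using Bayes' theorem:

P(H|E) = P(E|H) × P(H) / P(E)
       = 0.6500 × 0.5107 / 0.3809
       = 0.33195500 / 0.3809
       = 0.8715

The evidence strengthens our belief in H.
Prior: 0.5107 → Posterior: 0.8715


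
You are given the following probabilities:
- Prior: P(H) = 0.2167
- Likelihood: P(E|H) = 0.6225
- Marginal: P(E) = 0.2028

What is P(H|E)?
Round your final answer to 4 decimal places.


Using Bayes' theorem:

P(H|E) = P(E|H) × P(H) / P(E)
       = 0.6225 × 0.2167 / 0.2028
       = 0.13489575 / 0.2028
       = 0.6652

The evidence strengthens our belief in H.
Prior: 0.2167 → Posterior: 0.6652


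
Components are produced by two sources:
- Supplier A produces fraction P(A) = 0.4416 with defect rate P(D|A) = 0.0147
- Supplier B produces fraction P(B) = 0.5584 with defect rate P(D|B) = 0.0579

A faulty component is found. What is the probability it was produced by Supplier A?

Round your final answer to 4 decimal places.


Let A = from Supplier A, D = faulty

Given:
- P(A) = 0.4416, P(B) = 0.5584
- P(D|A) = 0.0147, P(D|B) = 0.0579

Step 1: Find P(D)
P(D) = P(D|A)P(A) + P(D|B)P(B)
     = 0.0147 × 0.4416 + 0.0579 × 0.5584
     = 0.00649152 + 0.03233136
     = 0.03882288

Step 2: Apply Bayes' theorem
P(A|D) = P(D|A)P(A) / P(D)
       = 0.00649152 / 0.03882288
       = 0.1672


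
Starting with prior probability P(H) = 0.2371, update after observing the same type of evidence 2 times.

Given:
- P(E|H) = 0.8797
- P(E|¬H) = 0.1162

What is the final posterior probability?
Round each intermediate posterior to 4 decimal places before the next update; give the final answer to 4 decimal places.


Sequential Bayesian updating:

Initial prior: P(H) = 0.2371

Update 1:
  P(E) = 0.8797 × 0.2371 + 0.1162 × 0.7629 = 0.20857687 + 0.08864898 = 0.29722585
  P(H|E) = 0.20857687 / 0.29722585 = 0.7017

Update 2:
  P(E) = 0.8797 × 0.7017 + 0.1162 × 0.2983 = 0.61728549 + 0.03466246 = 0.65194795
  P(H|E) = 0.61728549 / 0.65194795 = 0.9468

Final posterior: 0.9468


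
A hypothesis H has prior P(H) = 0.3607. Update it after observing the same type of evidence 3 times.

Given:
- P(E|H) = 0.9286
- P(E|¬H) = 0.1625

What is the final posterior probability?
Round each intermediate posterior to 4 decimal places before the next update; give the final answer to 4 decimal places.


Sequential Bayesian updating:

Initial prior: P(H) = 0.3607

Update 1:
  P(E) = 0.9286 × 0.3607 + 0.1625 × 0.6393 = 0.33494602 + 0.10388625 = 0.43883227
  P(H|E) = 0.33494602 / 0.43883227 = 0.7633

Update 2:
  P(E) = 0.9286 × 0.7633 + 0.1625 × 0.2367 = 0.70880038 + 0.03846375 = 0.74726413
  P(H|E) = 0.70880038 / 0.74726413 = 0.9485

Update 3:
  P(E) = 0.9286 × 0.9485 + 0.1625 × 0.0515 = 0.88077710 + 0.00836875 = 0.88914585
  P(H|E) = 0.88077710 / 0.88914585 = 0.9906

Final posterior: 0.9906


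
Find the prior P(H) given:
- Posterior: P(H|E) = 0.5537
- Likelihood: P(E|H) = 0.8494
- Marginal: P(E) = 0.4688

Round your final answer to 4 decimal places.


From Bayes' theorem: P(H|E) = P(E|H) × P(H) / P(E)

Rearranging for P(H):
P(H) = P(H|E) × P(E) / P(E|H)
     = 0.5537 × 0.4688 / 0.8494
     = 0.25957456 / 0.8494
     = 0.3056


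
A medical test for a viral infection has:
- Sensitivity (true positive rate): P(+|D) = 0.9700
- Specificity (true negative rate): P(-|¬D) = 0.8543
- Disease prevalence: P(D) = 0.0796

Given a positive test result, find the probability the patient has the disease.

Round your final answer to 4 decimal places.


Let D = has disease, + = positive test

Given:
- P(D) = 0.0796 (prevalence)
- P(+|D) = 0.9700 (sensitivity)
- P(-|¬D) = 0.8543 (specificity)
- P(+|¬D) = 0.1457 (false positive rate = 1 - specificity)

Step 1: Find P(+)
P(+) = P(+|D)P(D) + P(+|¬D)P(¬D)
     = 0.9700 × 0.0796 + 0.1457 × 0.9204
     = 0.07721200 + 0.13410228
     = 0.21131428

Step 2: Apply Bayes' theorem for P(D|+)
P(D|+) = P(+|D)P(D) / P(+)
       = 0.07721200 / 0.21131428
       = 0.3654


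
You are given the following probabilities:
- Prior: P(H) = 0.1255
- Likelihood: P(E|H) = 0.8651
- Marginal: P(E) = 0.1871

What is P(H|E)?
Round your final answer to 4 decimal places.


Using Bayes' theorem:

P(H|E) = P(E|H) × P(H) / P(E)
       = 0.8651 × 0.1255 / 0.1871
       = 0.10857005 / 0.1871
       = 0.5803

The evidence strengthens our belief in H.
Prior: 0.1255 → Posterior: 0.5803


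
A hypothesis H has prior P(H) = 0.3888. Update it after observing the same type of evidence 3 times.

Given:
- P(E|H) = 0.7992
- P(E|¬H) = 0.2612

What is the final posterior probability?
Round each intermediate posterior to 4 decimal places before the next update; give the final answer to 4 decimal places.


Sequential Bayesian updating:

Initial prior: P(H) = 0.3888

Update 1:
  P(E) = 0.7992 × 0.3888 + 0.2612 × 0.6112 = 0.31072896 + 0.15964544 = 0.47037440
  P(H|E) = 0.31072896 / 0.47037440 = 0.6606

Update 2:
  P(E) = 0.7992 × 0.6606 + 0.2612 × 0.3394 = 0.52795152 + 0.08865128 = 0.61660280
  P(H|E) = 0.52795152 / 0.61660280 = 0.8562

Update 3:
  P(E) = 0.7992 × 0.8562 + 0.2612 × 0.1438 = 0.68427504 + 0.03756056 = 0.72183560
  P(H|E) = 0.68427504 / 0.72183560 = 0.9480

Final posterior: 0.9480


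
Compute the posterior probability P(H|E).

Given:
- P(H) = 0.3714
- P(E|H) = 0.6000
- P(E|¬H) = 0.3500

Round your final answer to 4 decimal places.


Bayes' theorem: P(H|E) = P(E|H) × P(H) / P(E)

Step 1: Calculate P(E) using law of total probability
P(E) = P(E|H)P(H) + P(E|¬H)P(¬H)
     = 0.6000 × 0.3714 + 0.3500 × 0.6286
     = 0.22284000 + 0.22001000
     = 0.44285000

Step 2: Apply Bayes' theorem
P(H|E) = P(E|H) × P(H) / P(E)
       = 0.22284000 / 0.44285000
       = 0.5032


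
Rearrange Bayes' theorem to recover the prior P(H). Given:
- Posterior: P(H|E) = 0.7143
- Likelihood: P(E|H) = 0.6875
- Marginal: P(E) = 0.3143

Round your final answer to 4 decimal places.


From Bayes' theorem: P(H|E) = P(E|H) × P(H) / P(E)

Rearranging for P(H):
P(H) = P(H|E) × P(E) / P(E|H)
     = 0.7143 × 0.3143 / 0.6875
     = 0.22450449 / 0.6875
     = 0.3266


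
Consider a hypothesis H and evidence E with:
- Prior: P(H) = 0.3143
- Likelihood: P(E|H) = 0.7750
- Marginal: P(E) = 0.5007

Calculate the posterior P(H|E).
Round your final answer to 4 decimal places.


Using Bayes' theorem:

P(H|E) = P(E|H) × P(H) / P(E)
       = 0.7750 × 0.3143 / 0.5007
       = 0.24358250 / 0.5007
       = 0.4865

The evidence strengthens our belief in H.
Prior: 0.3143 → Posterior: 0.4865


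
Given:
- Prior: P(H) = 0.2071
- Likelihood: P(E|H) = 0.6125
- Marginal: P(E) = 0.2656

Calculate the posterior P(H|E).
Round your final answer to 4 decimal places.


Using Bayes' theorem:

P(H|E) = P(E|H) × P(H) / P(E)
       = 0.6125 × 0.2071 / 0.2656
       = 0.12684875 / 0.2656
       = 0.4776

The evidence strengthens our belief in H.
Prior: 0.2071 → Posterior: 0.4776


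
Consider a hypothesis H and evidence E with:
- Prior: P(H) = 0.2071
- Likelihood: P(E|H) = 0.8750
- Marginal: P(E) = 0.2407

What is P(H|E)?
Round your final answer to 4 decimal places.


Using Bayes' theorem:

P(H|E) = P(E|H) × P(H) / P(E)
       = 0.8750 × 0.2071 / 0.2407
       = 0.18121250 / 0.2407
       = 0.7529

The evidence strengthens our belief in H.
Prior: 0.2071 → Posterior: 0.7529


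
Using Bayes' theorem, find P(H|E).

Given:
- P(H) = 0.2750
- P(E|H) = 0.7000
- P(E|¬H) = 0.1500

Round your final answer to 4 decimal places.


Bayes' theorem: P(H|E) = P(E|H) × P(H) / P(E)

Step 1: Calculate P(E) using law of total probability
P(E) = P(E|H)P(H) + P(E|¬H)P(¬H)
     = 0.7000 × 0.2750 + 0.1500 × 0.7250
     = 0.19250000 + 0.10875000
     = 0.30125000

Step 2: Apply Bayes' theorem
P(H|E) = P(E|H) × P(H) / P(E)
       = 0.19250000 / 0.30125000
       = 0.6390


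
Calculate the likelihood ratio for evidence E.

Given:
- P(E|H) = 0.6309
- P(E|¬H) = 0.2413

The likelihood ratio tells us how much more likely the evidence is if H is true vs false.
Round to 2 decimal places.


Likelihood Ratio (LR) = P(E|H) / P(E|¬H)

LR = 0.6309 / 0.2413
   = 2.61

The evidence is 2.61 times more likely if H is true than if H is false.
Because LR exceeds 1, E is evidence for H.


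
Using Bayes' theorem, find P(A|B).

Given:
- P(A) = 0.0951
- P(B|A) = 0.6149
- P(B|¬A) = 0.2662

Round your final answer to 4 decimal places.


Bayes' theorem: P(A|B) = P(B|A) × P(A) / P(B)

Step 1: Calculate P(B) using law of total probability
P(B) = P(B|A)P(A) + P(B|¬A)P(¬A)
     = 0.6149 × 0.0951 + 0.2662 × 0.9049
     = 0.05847699 + 0.24088438
     = 0.29936137

Step 2: Apply Bayes' theorem
P(A|B) = P(B|A) × P(A) / P(B)
       = 0.05847699 / 0.29936137
       = 0.1953


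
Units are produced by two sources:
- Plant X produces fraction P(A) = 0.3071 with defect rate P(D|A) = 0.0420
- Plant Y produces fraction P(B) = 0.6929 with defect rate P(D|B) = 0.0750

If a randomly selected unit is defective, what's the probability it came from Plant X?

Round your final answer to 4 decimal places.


Let A = from Plant X, D = defective

Given:
- P(A) = 0.3071, P(B) = 0.6929
- P(D|A) = 0.0420, P(D|B) = 0.0750

Step 1: Find P(D)
P(D) = P(D|A)P(A) + P(D|B)P(B)
     = 0.0420 × 0.3071 + 0.0750 × 0.6929
     = 0.01289820 + 0.05196750
     = 0.06486570

Step 2: Apply Bayes' theorem
P(A|D) = P(D|A)P(A) / P(D)
       = 0.01289820 / 0.06486570
       = 0.1988


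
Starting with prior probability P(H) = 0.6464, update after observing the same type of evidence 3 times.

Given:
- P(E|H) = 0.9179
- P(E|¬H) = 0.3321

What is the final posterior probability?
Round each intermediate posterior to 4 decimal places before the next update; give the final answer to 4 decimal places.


Sequential Bayesian updating:

Initial prior: P(H) = 0.6464

Update 1:
  P(E) = 0.9179 × 0.6464 + 0.3321 × 0.3536 = 0.59333056 + 0.11743056 = 0.71076112
  P(H|E) = 0.59333056 / 0.71076112 = 0.8348

Update 2:
  P(E) = 0.9179 × 0.8348 + 0.3321 × 0.1652 = 0.76626292 + 0.05486292 = 0.82112584
  P(H|E) = 0.76626292 / 0.82112584 = 0.9332

Update 3:
  P(E) = 0.9179 × 0.9332 + 0.3321 × 0.0668 = 0.85658428 + 0.02218428 = 0.87876856
  P(H|E) = 0.85658428 / 0.87876856 = 0.9748

Final posterior: 0.9748


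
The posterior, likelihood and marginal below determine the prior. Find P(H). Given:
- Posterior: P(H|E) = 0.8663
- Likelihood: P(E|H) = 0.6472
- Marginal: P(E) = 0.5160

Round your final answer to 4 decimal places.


From Bayes' theorem: P(H|E) = P(E|H) × P(H) / P(E)

Rearranging for P(H):
P(H) = P(H|E) × P(E) / P(E|H)
     = 0.8663 × 0.5160 / 0.6472
     = 0.44701080 / 0.6472
     = 0.6907


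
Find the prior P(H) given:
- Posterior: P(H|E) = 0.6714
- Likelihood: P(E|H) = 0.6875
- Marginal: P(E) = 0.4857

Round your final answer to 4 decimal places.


From Bayes' theorem: P(H|E) = P(E|H) × P(H) / P(E)

Rearranging for P(H):
P(H) = P(H|E) × P(E) / P(E|H)
     = 0.6714 × 0.4857 / 0.6875
     = 0.32609898 / 0.6875
     = 0.4743


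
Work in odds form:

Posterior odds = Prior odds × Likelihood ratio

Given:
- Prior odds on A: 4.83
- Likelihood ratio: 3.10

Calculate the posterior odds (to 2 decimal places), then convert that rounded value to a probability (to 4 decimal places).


Step 1: Calculate posterior odds
Posterior odds = Prior odds × LR
               = 4.83 × 3.10
               = 14.97

Step 2: Convert to probability
P(A|E) = Posterior odds / (1 + Posterior odds)
       = 14.97 / (1 + 14.97)
       = 14.97 / 15.97
       = 0.9374

The evidence increased P(A) from 0.8285 to 0.9374.


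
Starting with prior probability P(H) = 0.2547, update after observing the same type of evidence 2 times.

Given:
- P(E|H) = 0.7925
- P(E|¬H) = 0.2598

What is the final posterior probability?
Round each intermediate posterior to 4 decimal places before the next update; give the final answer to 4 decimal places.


Sequential Bayesian updating:

Initial prior: P(H) = 0.2547

Update 1:
  P(E) = 0.7925 × 0.2547 + 0.2598 × 0.7453 = 0.20184975 + 0.19362894 = 0.39547869
  P(H|E) = 0.20184975 / 0.39547869 = 0.5104

Update 2:
  P(E) = 0.7925 × 0.5104 + 0.2598 × 0.4896 = 0.40449200 + 0.12719808 = 0.53169008
  P(H|E) = 0.40449200 / 0.53169008 = 0.7608

Final posterior: 0.7608


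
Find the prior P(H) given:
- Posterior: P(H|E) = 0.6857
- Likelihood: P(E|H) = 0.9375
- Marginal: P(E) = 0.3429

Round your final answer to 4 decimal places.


From Bayes' theorem: P(H|E) = P(E|H) × P(H) / P(E)

Rearranging for P(H):
P(H) = P(H|E) × P(E) / P(E|H)
     = 0.6857 × 0.3429 / 0.9375
     = 0.23512653 / 0.9375
     = 0.2508


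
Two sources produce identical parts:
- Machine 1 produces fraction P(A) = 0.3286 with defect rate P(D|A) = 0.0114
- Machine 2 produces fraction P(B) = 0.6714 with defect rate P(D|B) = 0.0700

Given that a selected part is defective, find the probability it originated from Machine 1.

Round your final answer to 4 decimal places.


Let A = from Machine 1, D = defective

Given:
- P(A) = 0.3286, P(B) = 0.6714
- P(D|A) = 0.0114, P(D|B) = 0.0700

Step 1: Find P(D)
P(D) = P(D|A)P(A) + P(D|B)P(B)
     = 0.0114 × 0.3286 + 0.0700 × 0.6714
     = 0.00374604 + 0.04699800
     = 0.05074404

Step 2: Apply Bayes' theorem
P(A|D) = P(D|A)P(A) / P(D)
       = 0.00374604 / 0.05074404
       = 0.0738


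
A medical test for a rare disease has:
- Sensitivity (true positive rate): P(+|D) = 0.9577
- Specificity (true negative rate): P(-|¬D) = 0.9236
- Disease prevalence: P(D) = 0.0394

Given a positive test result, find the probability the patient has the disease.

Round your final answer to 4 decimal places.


Let D = has disease, + = positive test

Given:
- P(D) = 0.0394 (prevalence)
- P(+|D) = 0.9577 (sensitivity)
- P(-|¬D) = 0.9236 (specificity)
- P(+|¬D) = 0.0764 (false positive rate = 1 - specificity)

Step 1: Find P(+)
P(+) = P(+|D)P(D) + P(+|¬D)P(¬D)
     = 0.9577 × 0.0394 + 0.0764 × 0.9606
     = 0.03773338 + 0.07338984
     = 0.11112322

Step 2: Apply Bayes' theorem for P(D|+)
P(D|+) = P(+|D)P(D) / P(+)
       = 0.03773338 / 0.11112322
       = 0.3396


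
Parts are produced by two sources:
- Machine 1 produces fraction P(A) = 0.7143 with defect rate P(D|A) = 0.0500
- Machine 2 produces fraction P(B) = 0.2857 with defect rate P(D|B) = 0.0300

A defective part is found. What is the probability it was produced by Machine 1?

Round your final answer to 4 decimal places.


Let A = from Machine 1, D = defective

Given:
- P(A) = 0.7143, P(B) = 0.2857
- P(D|A) = 0.0500, P(D|B) = 0.0300

Step 1: Find P(D)
P(D) = P(D|A)P(A) + P(D|B)P(B)
     = 0.0500 × 0.7143 + 0.0300 × 0.2857
     = 0.03571500 + 0.00857100
     = 0.04428600

Step 2: Apply Bayes' theorem
P(A|D) = P(D|A)P(A) / P(D)
       = 0.03571500 / 0.04428600
       = 0.8065


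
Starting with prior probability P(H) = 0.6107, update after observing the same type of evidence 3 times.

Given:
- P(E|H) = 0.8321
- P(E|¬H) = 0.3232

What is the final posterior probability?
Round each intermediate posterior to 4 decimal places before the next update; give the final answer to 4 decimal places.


Sequential Bayesian updating:

Initial prior: P(H) = 0.6107

Update 1:
  P(E) = 0.8321 × 0.6107 + 0.3232 × 0.3893 = 0.50816347 + 0.12582176 = 0.63398523
  P(H|E) = 0.50816347 / 0.63398523 = 0.8015

Update 2:
  P(E) = 0.8321 × 0.8015 + 0.3232 × 0.1985 = 0.66692815 + 0.06415520 = 0.73108335
  P(H|E) = 0.66692815 / 0.73108335 = 0.9122

Update 3:
  P(E) = 0.8321 × 0.9122 + 0.3232 × 0.0878 = 0.75904162 + 0.02837696 = 0.78741858
  P(H|E) = 0.75904162 / 0.78741858 = 0.9640

Final posterior: 0.9640


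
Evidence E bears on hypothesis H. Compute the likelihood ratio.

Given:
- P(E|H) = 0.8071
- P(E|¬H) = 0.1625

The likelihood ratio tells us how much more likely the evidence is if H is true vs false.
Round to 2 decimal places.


Likelihood Ratio (LR) = P(E|H) / P(E|¬H)

LR = 0.8071 / 0.1625
   = 4.97

The evidence is 4.97 times more likely if H is true than if H is false.
Because LR exceeds 1, E is evidence for H.


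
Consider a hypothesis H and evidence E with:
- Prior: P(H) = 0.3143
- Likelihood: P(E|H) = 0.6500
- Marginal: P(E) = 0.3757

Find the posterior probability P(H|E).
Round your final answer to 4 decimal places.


Using Bayes' theorem:

P(H|E) = P(E|H) × P(H) / P(E)
       = 0.6500 × 0.3143 / 0.3757
       = 0.20429500 / 0.3757
       = 0.5438

The evidence strengthens our belief in H.
Prior: 0.3143 → Posterior: 0.5438


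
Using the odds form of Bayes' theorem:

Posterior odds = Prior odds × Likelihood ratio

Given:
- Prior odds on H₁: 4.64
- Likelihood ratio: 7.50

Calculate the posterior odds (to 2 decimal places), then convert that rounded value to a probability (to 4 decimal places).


Step 1: Calculate posterior odds
Posterior odds = Prior odds × LR
               = 4.64 × 7.50
               = 34.80

Step 2: Convert to probability
P(H₁|E) = Posterior odds / (1 + Posterior odds)
       = 34.80 / (1 + 34.80)
       = 34.80 / 35.80
       = 0.9721

The evidence increased P(H₁) from 0.8227 to 0.9721.


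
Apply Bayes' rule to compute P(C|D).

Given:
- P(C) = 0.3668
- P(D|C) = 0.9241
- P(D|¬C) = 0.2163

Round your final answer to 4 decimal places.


Bayes' theorem: P(C|D) = P(D|C) × P(C) / P(D)

Step 1: Calculate P(D) using law of total probability
P(D) = P(D|C)P(C) + P(D|¬C)P(¬C)
     = 0.9241 × 0.3668 + 0.2163 × 0.6332
     = 0.33895988 + 0.13696116
     = 0.47592104

Step 2: Apply Bayes' theorem
P(C|D) = P(D|C) × P(C) / P(D)
       = 0.33895988 / 0.47592104
       = 0.7122


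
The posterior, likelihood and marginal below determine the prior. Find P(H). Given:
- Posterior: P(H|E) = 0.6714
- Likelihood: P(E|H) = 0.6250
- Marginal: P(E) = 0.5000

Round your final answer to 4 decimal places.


From Bayes' theorem: P(H|E) = P(E|H) × P(H) / P(E)

Rearranging for P(H):
P(H) = P(H|E) × P(E) / P(E|H)
     = 0.6714 × 0.5000 / 0.6250
     = 0.33570000 / 0.6250
     = 0.5371


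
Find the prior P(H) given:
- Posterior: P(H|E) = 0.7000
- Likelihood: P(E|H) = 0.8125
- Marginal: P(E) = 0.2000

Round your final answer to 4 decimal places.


From Bayes' theorem: P(H|E) = P(E|H) × P(H) / P(E)

Rearranging for P(H):
P(H) = P(H|E) × P(E) / P(E|H)
     = 0.7000 × 0.2000 / 0.8125
     = 0.14000000 / 0.8125
     = 0.1723


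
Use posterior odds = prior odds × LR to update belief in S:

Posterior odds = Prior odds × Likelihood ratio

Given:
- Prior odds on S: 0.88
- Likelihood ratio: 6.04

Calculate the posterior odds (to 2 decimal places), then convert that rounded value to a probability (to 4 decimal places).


Step 1: Calculate posterior odds
Posterior odds = Prior odds × LR
               = 0.88 × 6.04
               = 5.32

Step 2: Convert to probability
P(S|E) = Posterior odds / (1 + Posterior odds)
       = 5.32 / (1 + 5.32)
       = 5.32 / 6.32
       = 0.8418

The evidence increased P(S) from 0.4681 to 0.8418.


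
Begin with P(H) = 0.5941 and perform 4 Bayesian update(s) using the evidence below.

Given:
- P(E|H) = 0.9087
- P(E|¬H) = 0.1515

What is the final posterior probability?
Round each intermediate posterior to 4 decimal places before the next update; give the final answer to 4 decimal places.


Sequential Bayesian updating:

Initial prior: P(H) = 0.5941

Update 1:
  P(E) = 0.9087 × 0.5941 + 0.1515 × 0.4059 = 0.53985867 + 0.06149385 = 0.60135252
  P(H|E) = 0.53985867 / 0.60135252 = 0.8977

Update 2:
  P(E) = 0.9087 × 0.8977 + 0.1515 × 0.1023 = 0.81573999 + 0.01549845 = 0.83123844
  P(H|E) = 0.81573999 / 0.83123844 = 0.9814

Update 3:
  P(E) = 0.9087 × 0.9814 + 0.1515 × 0.0186 = 0.89179818 + 0.00281790 = 0.89461608
  P(H|E) = 0.89179818 / 0.89461608 = 0.9969

Update 4:
  P(E) = 0.9087 × 0.9969 + 0.1515 × 0.0031 = 0.90588303 + 0.00046965 = 0.90635268
  P(H|E) = 0.90588303 / 0.90635268 = 0.9995

Final posterior: 0.9995


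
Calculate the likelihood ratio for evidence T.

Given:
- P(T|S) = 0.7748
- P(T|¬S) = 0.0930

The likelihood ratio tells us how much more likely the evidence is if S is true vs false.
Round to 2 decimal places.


Likelihood Ratio (LR) = P(T|S) / P(T|¬S)

LR = 0.7748 / 0.0930
   = 8.33

The evidence is 8.33 times more likely if S is true than if S is false.
Since LR > 1, the evidence supports S over ¬S.


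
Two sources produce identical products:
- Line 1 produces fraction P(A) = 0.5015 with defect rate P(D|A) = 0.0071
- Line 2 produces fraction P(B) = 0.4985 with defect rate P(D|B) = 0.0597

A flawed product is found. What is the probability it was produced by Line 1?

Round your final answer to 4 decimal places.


Let A = from Line 1, D = flawed

Given:
- P(A) = 0.5015, P(B) = 0.4985
- P(D|A) = 0.0071, P(D|B) = 0.0597

Step 1: Find P(D)
P(D) = P(D|A)P(A) + P(D|B)P(B)
     = 0.0071 × 0.5015 + 0.0597 × 0.4985
     = 0.00356065 + 0.02976045
     = 0.03332110

Step 2: Apply Bayes' theorem
P(A|D) = P(D|A)P(A) / P(D)
       = 0.00356065 / 0.03332110
       = 0.1069


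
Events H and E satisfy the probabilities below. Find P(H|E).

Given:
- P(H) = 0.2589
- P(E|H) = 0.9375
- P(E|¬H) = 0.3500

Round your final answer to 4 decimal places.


Bayes' theorem: P(H|E) = P(E|H) × P(H) / P(E)

Step 1: Calculate P(E) using law of total probability
P(E) = P(E|H)P(H) + P(E|¬H)P(¬H)
     = 0.9375 × 0.2589 + 0.3500 × 0.7411
     = 0.24271875 + 0.25938500
     = 0.50210375

Step 2: Apply Bayes' theorem
P(H|E) = P(E|H) × P(H) / P(E)
       = 0.24271875 / 0.50210375
       = 0.4834


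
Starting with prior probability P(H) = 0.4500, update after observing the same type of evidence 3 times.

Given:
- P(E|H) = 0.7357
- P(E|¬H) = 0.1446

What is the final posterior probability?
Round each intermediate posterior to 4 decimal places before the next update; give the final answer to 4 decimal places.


Sequential Bayesian updating:

Initial prior: P(H) = 0.4500

Update 1:
  P(E) = 0.7357 × 0.4500 + 0.1446 × 0.5500 = 0.33106500 + 0.07953000 = 0.41059500
  P(H|E) = 0.33106500 / 0.41059500 = 0.8063

Update 2:
  P(E) = 0.7357 × 0.8063 + 0.1446 × 0.1937 = 0.59319491 + 0.02800902 = 0.62120393
  P(H|E) = 0.59319491 / 0.62120393 = 0.9549

Update 3:
  P(E) = 0.7357 × 0.9549 + 0.1446 × 0.0451 = 0.70251993 + 0.00652146 = 0.70904139
  P(H|E) = 0.70251993 / 0.70904139 = 0.9908

Final posterior: 0.9908


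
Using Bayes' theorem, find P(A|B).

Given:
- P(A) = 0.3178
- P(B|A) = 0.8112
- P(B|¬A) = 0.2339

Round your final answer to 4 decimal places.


Bayes' theorem: P(A|B) = P(B|A) × P(A) / P(B)

Step 1: Calculate P(B) using law of total probability
P(B) = P(B|A)P(A) + P(B|¬A)P(¬A)
     = 0.8112 × 0.3178 + 0.2339 × 0.6822
     = 0.25779936 + 0.15956658
     = 0.41736594

Step 2: Apply Bayes' theorem
P(A|B) = P(B|A) × P(A) / P(B)
       = 0.25779936 / 0.41736594
       = 0.6177


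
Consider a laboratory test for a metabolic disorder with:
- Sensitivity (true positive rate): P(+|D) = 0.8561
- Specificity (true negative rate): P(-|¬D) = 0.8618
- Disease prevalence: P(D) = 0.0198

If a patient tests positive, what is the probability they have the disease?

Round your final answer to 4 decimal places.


Let D = has disease, + = positive test

Given:
- P(D) = 0.0198 (prevalence)
- P(+|D) = 0.8561 (sensitivity)
- P(-|¬D) = 0.8618 (specificity)
- P(+|¬D) = 0.1382 (false positive rate = 1 - specificity)

Step 1: Find P(+)
P(+) = P(+|D)P(D) + P(+|¬D)P(¬D)
     = 0.8561 × 0.0198 + 0.1382 × 0.9802
     = 0.01695078 + 0.13546364
     = 0.15241442

Step 2: Apply Bayes' theorem for P(D|+)
P(D|+) = P(+|D)P(D) / P(+)
       = 0.01695078 / 0.15241442
       = 0.1112


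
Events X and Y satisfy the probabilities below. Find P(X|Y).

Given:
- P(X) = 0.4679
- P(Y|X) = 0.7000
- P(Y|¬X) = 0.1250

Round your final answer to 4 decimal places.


Bayes' theorem: P(X|Y) = P(Y|X) × P(X) / P(Y)

Step 1: Calculate P(Y) using law of total probability
P(Y) = P(Y|X)P(X) + P(Y|¬X)P(¬X)
     = 0.7000 × 0.4679 + 0.1250 × 0.5321
     = 0.32753000 + 0.06651250
     = 0.39404250

Step 2: Apply Bayes' theorem
P(X|Y) = P(Y|X) × P(X) / P(Y)
       = 0.32753000 / 0.39404250
       = 0.8312


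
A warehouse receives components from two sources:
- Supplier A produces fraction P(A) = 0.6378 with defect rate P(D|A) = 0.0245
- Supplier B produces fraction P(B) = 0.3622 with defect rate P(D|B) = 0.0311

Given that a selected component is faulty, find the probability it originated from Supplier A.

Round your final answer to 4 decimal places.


Let A = from Supplier A, D = faulty

Given:
- P(A) = 0.6378, P(B) = 0.3622
- P(D|A) = 0.0245, P(D|B) = 0.0311

Step 1: Find P(D)
P(D) = P(D|A)P(A) + P(D|B)P(B)
     = 0.0245 × 0.6378 + 0.0311 × 0.3622
     = 0.01562610 + 0.01126442
     = 0.02689052

Step 2: Apply Bayes' theorem
P(A|D) = P(D|A)P(A) / P(D)
       = 0.01562610 / 0.02689052
       = 0.5811


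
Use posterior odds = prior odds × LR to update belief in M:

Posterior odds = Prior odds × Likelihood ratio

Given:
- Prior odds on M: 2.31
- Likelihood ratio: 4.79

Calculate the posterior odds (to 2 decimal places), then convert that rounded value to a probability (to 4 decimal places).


Step 1: Calculate posterior odds
Posterior odds = Prior odds × LR
               = 2.31 × 4.79
               = 11.06

Step 2: Convert to probability
P(M|E) = Posterior odds / (1 + Posterior odds)
       = 11.06 / (1 + 11.06)
       = 11.06 / 12.06
       = 0.9171

The evidence increased P(M) from 0.6979 to 0.9171.


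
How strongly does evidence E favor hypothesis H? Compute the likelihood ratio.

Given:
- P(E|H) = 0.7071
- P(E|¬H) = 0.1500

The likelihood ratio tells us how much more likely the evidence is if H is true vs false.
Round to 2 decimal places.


Likelihood Ratio (LR) = P(E|H) / P(E|¬H)

LR = 0.7071 / 0.1500
   = 4.71

The evidence is 4.71 times more likely if H is true than if H is false.
LR > 1, so observing E raises the odds in favor of H.
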